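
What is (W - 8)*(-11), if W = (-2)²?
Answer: 44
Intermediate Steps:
W = 4
(W - 8)*(-11) = (4 - 8)*(-11) = -4*(-11) = 44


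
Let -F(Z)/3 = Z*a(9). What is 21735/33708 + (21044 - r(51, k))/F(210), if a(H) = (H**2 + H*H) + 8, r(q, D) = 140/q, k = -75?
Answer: 6878879489/15343038900 ≈ 0.44834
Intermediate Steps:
a(H) = 8 + 2*H**2 (a(H) = (H**2 + H**2) + 8 = 2*H**2 + 8 = 8 + 2*H**2)
F(Z) = -510*Z (F(Z) = -3*Z*(8 + 2*9**2) = -3*Z*(8 + 2*81) = -3*Z*(8 + 162) = -3*Z*170 = -510*Z)
21735/33708 + (21044 - r(51, k))/F(210) = 21735/33708 + (21044 - 140/51)/((-510*210)) = 21735*(1/33708) + (21044 - 140/51)/(-107100) = 7245/11236 + (21044 - 1*140/51)*(-1/107100) = 7245/11236 + (21044 - 140/51)*(-1/107100) = 7245/11236 + (1073104/51)*(-1/107100) = 7245/11236 - 268276/1365525 = 6878879489/15343038900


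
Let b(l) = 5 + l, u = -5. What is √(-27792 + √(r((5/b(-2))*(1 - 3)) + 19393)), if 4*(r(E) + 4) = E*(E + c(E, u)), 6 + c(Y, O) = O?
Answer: √(-1000512 + 6*√698434)/6 ≈ 166.29*I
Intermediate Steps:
c(Y, O) = -6 + O
r(E) = -4 + E*(-11 + E)/4 (r(E) = -4 + (E*(E + (-6 - 5)))/4 = -4 + (E*(E - 11))/4 = -4 + (E*(-11 + E))/4 = -4 + E*(-11 + E)/4)
√(-27792 + √(r((5/b(-2))*(1 - 3)) + 19393)) = √(-27792 + √((-4 - 11*5/(5 - 2)*(1 - 3)/4 + ((5/(5 - 2))*(1 - 3))²/4) + 19393)) = √(-27792 + √((-4 - 11*5/3*(-2)/4 + ((5/3)*(-2))²/4) + 19393)) = √(-27792 + √((-4 - 11*5*(⅓)*(-2)/4 + ((5*(⅓))*(-2))²/4) + 19393)) = √(-27792 + √((-4 - 55*(-2)/12 + ((5/3)*(-2))²/4) + 19393)) = √(-27792 + √((-4 - 11/4*(-10/3) + (-10/3)²/4) + 19393)) = √(-27792 + √((-4 + 55/6 + (¼)*(100/9)) + 19393)) = √(-27792 + √((-4 + 55/6 + 25/9) + 19393)) = √(-27792 + √(143/18 + 19393)) = √(-27792 + √(349217/18)) = √(-27792 + √698434/6)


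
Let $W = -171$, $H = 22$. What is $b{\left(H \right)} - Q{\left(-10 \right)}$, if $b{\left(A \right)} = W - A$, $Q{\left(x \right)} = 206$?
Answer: $-399$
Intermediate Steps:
$b{\left(A \right)} = -171 - A$
$b{\left(H \right)} - Q{\left(-10 \right)} = \left(-171 - 22\right) - 206 = -193 - 206 = -399$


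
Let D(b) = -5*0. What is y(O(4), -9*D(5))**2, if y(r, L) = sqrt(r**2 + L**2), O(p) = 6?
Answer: 36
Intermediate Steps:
D(b) = 0
y(r, L) = sqrt(L**2 + r**2)
y(O(4), -9*D(5))**2 = (sqrt((-9*0)**2 + 6**2))**2 = (sqrt(0**2 + 36))**2 = (sqrt(0 + 36))**2 = (sqrt(36))**2 = 6**2 = 36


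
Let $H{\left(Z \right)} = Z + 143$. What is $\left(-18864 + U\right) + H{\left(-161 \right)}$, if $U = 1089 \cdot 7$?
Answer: $-11259$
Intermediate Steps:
$U = 7623$
$H{\left(Z \right)} = 143 + Z$
$\left(-18864 + U\right) + H{\left(-161 \right)} = \left(-18864 + 7623\right) + \left(143 - 161\right) = -11241 - 18 = -11259$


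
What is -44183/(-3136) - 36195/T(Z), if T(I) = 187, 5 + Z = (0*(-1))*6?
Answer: -105245299/586432 ≈ -179.47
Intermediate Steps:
Z = -5 (Z = -5 + (0*(-1))*6 = -5 + 0*6 = -5 + 0 = -5)
-44183/(-3136) - 36195/T(Z) = -44183/(-3136) - 36195/187 = -44183*(-1/3136) - 36195*1/187 = 44183/3136 - 36195/187 = -105245299/586432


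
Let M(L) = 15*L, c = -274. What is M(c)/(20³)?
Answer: -411/800 ≈ -0.51375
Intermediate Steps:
M(c)/(20³) = (15*(-274))/(20³) = -4110/8000 = -4110*1/8000 = -411/800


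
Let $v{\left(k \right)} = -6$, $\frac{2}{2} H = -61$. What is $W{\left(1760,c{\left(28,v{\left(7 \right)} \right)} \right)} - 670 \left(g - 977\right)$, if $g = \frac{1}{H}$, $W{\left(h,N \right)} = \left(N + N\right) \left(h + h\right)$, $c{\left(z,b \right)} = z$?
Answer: $\frac{51954980}{61} \approx 8.5172 \cdot 10^{5}$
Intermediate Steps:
$H = -61$
$W{\left(h,N \right)} = 4 N h$ ($W{\left(h,N \right)} = 2 N 2 h = 4 N h$)
$g = - \frac{1}{61}$ ($g = \frac{1}{-61} = - \frac{1}{61} \approx -0.016393$)
$W{\left(1760,c{\left(28,v{\left(7 \right)} \right)} \right)} - 670 \left(g - 977\right) = 4 \cdot 28 \cdot 1760 - 670 \left(- \frac{1}{61} - 977\right) = 197120 - 670 \left(- \frac{59598}{61}\right) = 197120 - - \frac{39930660}{61} = 197120 + \frac{39930660}{61} = \frac{51954980}{61}$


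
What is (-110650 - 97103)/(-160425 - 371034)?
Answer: 69251/177153 ≈ 0.39091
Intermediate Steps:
(-110650 - 97103)/(-160425 - 371034) = -207753/(-531459) = -207753*(-1/531459) = 69251/177153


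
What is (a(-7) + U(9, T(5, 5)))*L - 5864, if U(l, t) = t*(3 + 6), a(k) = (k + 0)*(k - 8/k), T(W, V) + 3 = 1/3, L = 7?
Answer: -5745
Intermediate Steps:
T(W, V) = -8/3 (T(W, V) = -3 + 1/3 = -3 + ⅓ = -8/3)
a(k) = k*(k - 8/k)
U(l, t) = 9*t (U(l, t) = t*9 = 9*t)
(a(-7) + U(9, T(5, 5)))*L - 5864 = ((-8 + (-7)²) + 9*(-8/3))*7 - 5864 = ((-8 + 49) - 24)*7 - 5864 = (41 - 24)*7 - 5864 = 17*7 - 5864 = 119 - 5864 = -5745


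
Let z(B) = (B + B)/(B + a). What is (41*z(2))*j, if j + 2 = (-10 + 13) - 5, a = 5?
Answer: -656/7 ≈ -93.714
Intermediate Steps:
j = -4 (j = -2 + ((-10 + 13) - 5) = -2 + (3 - 5) = -2 - 2 = -4)
z(B) = 2*B/(5 + B) (z(B) = (B + B)/(B + 5) = (2*B)/(5 + B) = 2*B/(5 + B))
(41*z(2))*j = (41*(2*2/(5 + 2)))*(-4) = (41*(2*2/7))*(-4) = (41*(2*2*(1/7)))*(-4) = (41*(4/7))*(-4) = (164/7)*(-4) = -656/7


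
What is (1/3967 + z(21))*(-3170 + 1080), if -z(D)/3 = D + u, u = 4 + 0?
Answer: 621825160/3967 ≈ 1.5675e+5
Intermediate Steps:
u = 4
z(D) = -12 - 3*D (z(D) = -3*(D + 4) = -3*(4 + D) = -12 - 3*D)
(1/3967 + z(21))*(-3170 + 1080) = (1/3967 + (-12 - 3*21))*(-3170 + 1080) = (1/3967 + (-12 - 63))*(-2090) = (1/3967 - 75)*(-2090) = -297524/3967*(-2090) = 621825160/3967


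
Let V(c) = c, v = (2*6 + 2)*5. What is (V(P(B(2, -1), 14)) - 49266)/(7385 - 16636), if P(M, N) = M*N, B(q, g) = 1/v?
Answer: 246329/46255 ≈ 5.3255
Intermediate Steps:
v = 70 (v = (12 + 2)*5 = 14*5 = 70)
B(q, g) = 1/70
(V(P(B(2, -1), 14)) - 49266)/(7385 - 16636) = ((1/70)*14 - 49266)/(7385 - 16636) = (1/5 - 49266)/(-9251) = -246329/5*(-1/9251) = 246329/46255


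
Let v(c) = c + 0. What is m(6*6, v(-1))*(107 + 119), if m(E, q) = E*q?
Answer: -8136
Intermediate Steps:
v(c) = c
m(6*6, v(-1))*(107 + 119) = ((6*6)*(-1))*(107 + 119) = (36*(-1))*226 = -36*226 = -8136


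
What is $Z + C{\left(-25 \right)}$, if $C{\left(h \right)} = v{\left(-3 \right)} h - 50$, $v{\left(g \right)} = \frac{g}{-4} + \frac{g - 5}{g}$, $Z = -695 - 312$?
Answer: $- \frac{13709}{12} \approx -1142.4$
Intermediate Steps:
$Z = -1007$
$v{\left(g \right)} = - \frac{g}{4} + \frac{-5 + g}{g}$ ($v{\left(g \right)} = g \left(- \frac{1}{4}\right) + \frac{-5 + g}{g} = - \frac{g}{4} + \frac{-5 + g}{g}$)
$C{\left(h \right)} = -50 + \frac{41 h}{12}$ ($C{\left(h \right)} = \left(1 - \frac{5}{-3} - - \frac{3}{4}\right) h - 50 = \left(1 - - \frac{5}{3} + \frac{3}{4}\right) h - 50 = \left(1 + \frac{5}{3} + \frac{3}{4}\right) h - 50 = \frac{41 h}{12} - 50 = -50 + \frac{41 h}{12}$)
$Z + C{\left(-25 \right)} = -1007 + \left(-50 + \frac{41}{12} \left(-25\right)\right) = -1007 - \frac{1625}{12} = - \frac{13709}{12}$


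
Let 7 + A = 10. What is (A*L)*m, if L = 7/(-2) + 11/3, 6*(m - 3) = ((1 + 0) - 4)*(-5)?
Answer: 11/4 ≈ 2.7500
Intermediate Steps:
A = 3 (A = -7 + 10 = 3)
m = 11/2 (m = 3 + (((1 + 0) - 4)*(-5))/6 = 3 + ((1 - 4)*(-5))/6 = 3 + (-3*(-5))/6 = 3 + (⅙)*15 = 3 + 5/2 = 11/2 ≈ 5.5000)
L = ⅙ (L = 7*(-½) + 11*(⅓) = -7/2 + 11/3 = ⅙ ≈ 0.16667)
(A*L)*m = (3*(⅙))*(11/2) = (½)*(11/2) = 11/4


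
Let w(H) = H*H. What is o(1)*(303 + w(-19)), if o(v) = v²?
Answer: 664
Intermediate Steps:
w(H) = H²
o(1)*(303 + w(-19)) = 1²*(303 + (-19)²) = 1*(303 + 361) = 1*664 = 664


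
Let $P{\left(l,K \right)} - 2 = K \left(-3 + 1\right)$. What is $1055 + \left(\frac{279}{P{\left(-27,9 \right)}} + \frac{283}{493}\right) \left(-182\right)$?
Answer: $\frac{16265649}{3944} \approx 4124.1$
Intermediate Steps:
$P{\left(l,K \right)} = 2 - 2 K$ ($P{\left(l,K \right)} = 2 + K \left(-3 + 1\right) = 2 + K \left(-2\right) = 2 - 2 K$)
$1055 + \left(\frac{279}{P{\left(-27,9 \right)}} + \frac{283}{493}\right) \left(-182\right) = 1055 + \left(\frac{279}{2 - 18} + \frac{283}{493}\right) \left(-182\right) = 1055 + \left(\frac{279}{2 - 18} + 283 \cdot \frac{1}{493}\right) \left(-182\right) = 1055 + \left(\frac{279}{-16} + \frac{283}{493}\right) \left(-182\right) = 1055 + \left(279 \left(- \frac{1}{16}\right) + \frac{283}{493}\right) \left(-182\right) = 1055 + \left(- \frac{279}{16} + \frac{283}{493}\right) \left(-182\right) = 1055 - - \frac{12104729}{3944} = 1055 + \frac{12104729}{3944} = \frac{16265649}{3944}$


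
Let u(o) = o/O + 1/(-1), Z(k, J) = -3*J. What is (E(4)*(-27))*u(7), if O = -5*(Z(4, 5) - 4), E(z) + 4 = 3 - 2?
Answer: -7128/95 ≈ -75.032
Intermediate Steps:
E(z) = -3 (E(z) = -4 + (3 - 2) = -4 + 1 = -3)
O = 95 (O = -5*(-3*5 - 4) = -5*(-15 - 4) = -5*(-19) = 95)
u(o) = -1 + o/95 (u(o) = o/95 + 1/(-1) = o*(1/95) + 1*(-1) = o/95 - 1 = -1 + o/95)
(E(4)*(-27))*u(7) = (-3*(-27))*(-1 + (1/95)*7) = 81*(-1 + 7/95) = 81*(-88/95) = -7128/95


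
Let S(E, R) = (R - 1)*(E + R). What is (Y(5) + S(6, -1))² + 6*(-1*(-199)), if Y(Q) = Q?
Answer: 1219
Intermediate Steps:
S(E, R) = (-1 + R)*(E + R)
(Y(5) + S(6, -1))² + 6*(-1*(-199)) = (5 + ((-1)² - 1*6 - 1*(-1) + 6*(-1)))² + 6*(-1*(-199)) = (5 + (1 - 6 + 1 - 6))² + 6*199 = (5 - 10)² + 1194 = (-5)² + 1194 = 25 + 1194 = 1219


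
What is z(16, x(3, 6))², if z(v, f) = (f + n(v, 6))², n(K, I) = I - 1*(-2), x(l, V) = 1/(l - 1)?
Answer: 83521/16 ≈ 5220.1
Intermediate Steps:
x(l, V) = 1/(-1 + l)
n(K, I) = 2 + I (n(K, I) = I + 2 = 2 + I)
z(v, f) = (8 + f)² (z(v, f) = (f + (2 + 6))² = (f + 8)² = (8 + f)²)
z(16, x(3, 6))² = ((8 + 1/(-1 + 3))²)² = ((8 + 1/2)²)² = ((8 + ½)²)² = ((17/2)²)² = (289/4)² = 83521/16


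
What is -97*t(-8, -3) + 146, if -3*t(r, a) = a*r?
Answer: 922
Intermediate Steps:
t(r, a) = -a*r/3
-97*t(-8, -3) + 146 = -(-97)*(-3)*(-8)/3 + 146 = -97*(-8) + 146 = 776 + 146 = 922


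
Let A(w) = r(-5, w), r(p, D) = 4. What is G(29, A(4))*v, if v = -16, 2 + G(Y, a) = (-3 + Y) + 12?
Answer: -576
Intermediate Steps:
A(w) = 4
G(Y, a) = 7 + Y (G(Y, a) = -2 + ((-3 + Y) + 12) = -2 + (9 + Y) = 7 + Y)
G(29, A(4))*v = (7 + 29)*(-16) = 36*(-16) = -576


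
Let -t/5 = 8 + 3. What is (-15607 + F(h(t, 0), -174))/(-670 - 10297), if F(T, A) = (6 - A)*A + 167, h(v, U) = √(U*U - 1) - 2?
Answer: 46760/10967 ≈ 4.2637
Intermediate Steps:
t = -55 (t = -5*(8 + 3) = -5*11 = -55)
h(v, U) = -2 + √(-1 + U²) (h(v, U) = √(U² - 1) - 2 = √(-1 + U²) - 2 = -2 + √(-1 + U²))
F(T, A) = 167 + A*(6 - A) (F(T, A) = A*(6 - A) + 167 = 167 + A*(6 - A))
(-15607 + F(h(t, 0), -174))/(-670 - 10297) = (-15607 + (167 - 1*(-174)² + 6*(-174)))/(-670 - 10297) = (-15607 + (167 - 1*30276 - 1044))/(-10967) = (-15607 + (167 - 30276 - 1044))*(-1/10967) = (-15607 - 31153)*(-1/10967) = -46760*(-1/10967) = 46760/10967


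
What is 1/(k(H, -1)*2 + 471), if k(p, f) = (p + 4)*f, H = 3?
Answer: 1/457 ≈ 0.0021882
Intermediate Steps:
k(p, f) = f*(4 + p) (k(p, f) = (4 + p)*f = f*(4 + p))
1/(k(H, -1)*2 + 471) = 1/(-(4 + 3)*2 + 471) = 1/(-1*7*2 + 471) = 1/(-7*2 + 471) = 1/(-14 + 471) = 1/457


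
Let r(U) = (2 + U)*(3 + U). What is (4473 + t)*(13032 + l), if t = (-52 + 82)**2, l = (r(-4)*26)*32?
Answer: 78961608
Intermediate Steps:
l = 1664 (l = ((6 + (-4)**2 + 5*(-4))*26)*32 = ((6 + 16 - 20)*26)*32 = (2*26)*32 = 52*32 = 1664)
t = 900 (t = 30**2 = 900)
(4473 + t)*(13032 + l) = (4473 + 900)*(13032 + 1664) = 5373*14696 = 78961608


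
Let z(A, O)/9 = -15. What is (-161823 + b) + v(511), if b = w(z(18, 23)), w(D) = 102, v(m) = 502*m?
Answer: 94801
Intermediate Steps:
z(A, O) = -135 (z(A, O) = 9*(-15) = -135)
b = 102
(-161823 + b) + v(511) = (-161823 + 102) + 502*511 = -161721 + 256522 = 94801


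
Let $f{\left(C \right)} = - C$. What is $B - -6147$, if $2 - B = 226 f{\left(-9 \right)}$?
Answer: $4115$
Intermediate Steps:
$B = -2032$ ($B = 2 - 226 \left(\left(-1\right) \left(-9\right)\right) = 2 - 226 \cdot 9 = 2 - 2034 = -2032$)
$B - -6147 = -2032 - -6147 = -2032 + 6147 = 4115$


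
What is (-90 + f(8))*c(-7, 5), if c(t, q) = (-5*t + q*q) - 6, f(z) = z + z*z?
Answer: -972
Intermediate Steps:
f(z) = z + z²
c(t, q) = -6 + q² - 5*t (c(t, q) = (-5*t + q²) - 6 = (q² - 5*t) - 6 = -6 + q² - 5*t)
(-90 + f(8))*c(-7, 5) = (-90 + 8*(1 + 8))*(-6 + 5² - 5*(-7)) = (-90 + 8*9)*(-6 + 25 + 35) = (-90 + 72)*54 = -18*54 = -972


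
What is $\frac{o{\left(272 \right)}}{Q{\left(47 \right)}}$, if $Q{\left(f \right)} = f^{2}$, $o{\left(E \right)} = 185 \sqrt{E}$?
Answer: $\frac{740 \sqrt{17}}{2209} \approx 1.3812$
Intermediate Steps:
$\frac{o{\left(272 \right)}}{Q{\left(47 \right)}} = \frac{185 \sqrt{272}}{47^{2}} = \frac{185 \cdot 4 \sqrt{17}}{2209} = 740 \sqrt{17} \cdot \frac{1}{2209} = \frac{740 \sqrt{17}}{2209}$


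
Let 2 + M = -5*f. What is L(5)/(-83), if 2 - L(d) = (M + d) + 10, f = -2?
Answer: 21/83 ≈ 0.25301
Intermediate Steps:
M = 8 (M = -2 - 5*(-2) = -2 + 10 = 8)
L(d) = -16 - d (L(d) = 2 - ((8 + d) + 10) = 2 - (18 + d) = 2 + (-18 - d) = -16 - d)
L(5)/(-83) = (-16 - 1*5)/(-83) = (-16 - 5)*(-1/83) = -21*(-1/83) = 21/83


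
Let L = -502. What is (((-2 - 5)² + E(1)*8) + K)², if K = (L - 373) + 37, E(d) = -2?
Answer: 648025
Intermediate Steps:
K = -838 (K = (-502 - 373) + 37 = -875 + 37 = -838)
(((-2 - 5)² + E(1)*8) + K)² = (((-2 - 5)² - 2*8) - 838)² = (((-7)² - 16) - 838)² = ((49 - 16) - 838)² = (33 - 838)² = (-805)² = 648025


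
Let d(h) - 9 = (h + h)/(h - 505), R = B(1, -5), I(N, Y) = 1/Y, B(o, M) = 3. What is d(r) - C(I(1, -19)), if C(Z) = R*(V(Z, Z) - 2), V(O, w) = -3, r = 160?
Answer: 1592/69 ≈ 23.072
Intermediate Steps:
R = 3
d(h) = 9 + 2*h/(-505 + h) (d(h) = 9 + (h + h)/(h - 505) = 9 + (2*h)/(-505 + h) = 9 + 2*h/(-505 + h))
C(Z) = -15 (C(Z) = 3*(-3 - 2) = 3*(-5) = -15)
d(r) - C(I(1, -19)) = (-4545 + 11*160)/(-505 + 160) - 1*(-15) = (-4545 + 1760)/(-345) + 15 = -1/345*(-2785) + 15 = 557/69 + 15 = 1592/69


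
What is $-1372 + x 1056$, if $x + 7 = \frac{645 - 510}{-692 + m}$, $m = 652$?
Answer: $-12328$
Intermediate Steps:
$x = - \frac{83}{8}$ ($x = -7 + \frac{645 - 510}{-692 + 652} = -7 + \frac{135}{-40} = -7 + 135 \left(- \frac{1}{40}\right) = -7 - \frac{27}{8} = - \frac{83}{8} \approx -10.375$)
$-1372 + x 1056 = -1372 - 10956 = -12328$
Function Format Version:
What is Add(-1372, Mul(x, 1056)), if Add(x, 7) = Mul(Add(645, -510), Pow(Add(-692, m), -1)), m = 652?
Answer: -12328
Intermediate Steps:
x = Rational(-83, 8) (x = Add(-7, Mul(Add(645, -510), Pow(Add(-692, 652), -1))) = Add(-7, Mul(135, Pow(-40, -1))) = Add(-7, Mul(135, Rational(-1, 40))) = Add(-7, Rational(-27, 8)) = Rational(-83, 8) ≈ -10.375)
Add(-1372, Mul(x, 1056)) = Add(-1372, Mul(Rational(-83, 8), 1056)) = Add(-1372, -10956) = -12328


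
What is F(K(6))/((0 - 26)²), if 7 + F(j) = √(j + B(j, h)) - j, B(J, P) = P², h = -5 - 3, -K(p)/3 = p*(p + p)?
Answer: 209/676 + I*√38/338 ≈ 0.30917 + 0.018238*I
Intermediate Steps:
K(p) = -6*p² (K(p) = -3*p*(p + p) = -3*p*2*p = -6*p²)
h = -8
F(j) = -7 + √(64 + j) - j (F(j) = -7 + (√(j + (-8)²) - j) = -7 + (√(j + 64) - j) = -7 + (√(64 + j) - j) = -7 + √(64 + j) - j)
F(K(6))/((0 - 26)²) = (-7 + √(64 - 6*6²) - (-6)*6²)/((0 - 26)²) = (-7 + √(64 - 6*36) - (-6)*36)/((-26)²) = (-7 + √(64 - 216) - 1*(-216))/676 = (-7 + √(-152) + 216)*(1/676) = (-7 + 2*I*√38 + 216)*(1/676) = (209 + 2*I*√38)*(1/676) = 209/676 + I*√38/338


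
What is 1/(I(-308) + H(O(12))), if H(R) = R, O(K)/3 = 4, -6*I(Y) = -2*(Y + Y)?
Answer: -3/580 ≈ -0.0051724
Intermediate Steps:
I(Y) = 2*Y/3 (I(Y) = -(-1)*(Y + Y)/3 = -(-1)*2*Y/3 = -(-2)*Y/3 = 2*Y/3)
O(K) = 12 (O(K) = 3*4 = 12)
1/(I(-308) + H(O(12))) = 1/((⅔)*(-308) + 12) = 1/(-616/3 + 12) = 1/(-580/3) = -3/580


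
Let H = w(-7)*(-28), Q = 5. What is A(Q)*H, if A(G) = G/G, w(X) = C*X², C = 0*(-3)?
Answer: 0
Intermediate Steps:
C = 0
w(X) = 0 (w(X) = 0*X² = 0)
A(G) = 1
H = 0 (H = 0*(-28) = 0)
A(Q)*H = 1*0 = 0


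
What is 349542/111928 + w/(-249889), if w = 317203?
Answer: 25921401727/13984787996 ≈ 1.8535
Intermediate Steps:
349542/111928 + w/(-249889) = 349542/111928 + 317203/(-249889) = 349542*(1/111928) + 317203*(-1/249889) = 174771/55964 - 317203/249889 = 25921401727/13984787996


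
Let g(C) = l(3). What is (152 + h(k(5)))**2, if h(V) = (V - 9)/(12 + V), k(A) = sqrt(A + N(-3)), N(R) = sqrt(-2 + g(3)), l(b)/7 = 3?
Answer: 9*(605 + 51*sqrt(5 + sqrt(19)))**2/(12 + sqrt(5 + sqrt(19)))**2 ≈ 22984.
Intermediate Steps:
l(b) = 21 (l(b) = 7*3 = 21)
g(C) = 21
N(R) = sqrt(19) (N(R) = sqrt(-2 + 21) = sqrt(19))
k(A) = sqrt(A + sqrt(19))
h(V) = (-9 + V)/(12 + V)
(152 + h(k(5)))**2 = (152 + (-9 + sqrt(5 + sqrt(19)))/(12 + sqrt(5 + sqrt(19))))**2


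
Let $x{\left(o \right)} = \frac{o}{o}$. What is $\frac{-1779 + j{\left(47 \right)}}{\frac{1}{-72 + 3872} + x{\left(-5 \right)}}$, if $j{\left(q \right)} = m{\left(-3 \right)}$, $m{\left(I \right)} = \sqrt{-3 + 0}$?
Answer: $- \frac{2253400}{1267} + \frac{3800 i \sqrt{3}}{3801} \approx -1778.5 + 1.7316 i$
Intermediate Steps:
$m{\left(I \right)} = i \sqrt{3}$ ($m{\left(I \right)} = \sqrt{-3} = i \sqrt{3}$)
$j{\left(q \right)} = i \sqrt{3}$
$x{\left(o \right)} = 1$
$\frac{-1779 + j{\left(47 \right)}}{\frac{1}{-72 + 3872} + x{\left(-5 \right)}} = \frac{-1779 + i \sqrt{3}}{\frac{1}{-72 + 3872} + 1} = \frac{-1779 + i \sqrt{3}}{\frac{1}{3800} + 1} = \frac{-1779 + i \sqrt{3}}{\frac{3801}{3800}} = \left(-1779 + i \sqrt{3}\right) \frac{3800}{3801} = - \frac{2253400}{1267} + \frac{3800 i \sqrt{3}}{3801}$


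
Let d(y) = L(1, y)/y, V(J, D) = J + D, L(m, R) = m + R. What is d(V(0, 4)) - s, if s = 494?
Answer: -1971/4 ≈ -492.75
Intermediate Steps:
L(m, R) = R + m
V(J, D) = D + J
d(y) = (1 + y)/y (d(y) = (y + 1)/y = (1 + y)/y)
d(V(0, 4)) - s = (1 + (4 + 0))/(4 + 0) - 1*494 = (1 + 4)/4 - 494 = (¼)*5 - 494 = 5/4 - 494 = -1971/4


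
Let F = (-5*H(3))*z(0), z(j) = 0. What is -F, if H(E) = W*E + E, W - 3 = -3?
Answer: 0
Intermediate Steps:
W = 0 (W = 3 - 3 = 0)
H(E) = E (H(E) = 0*E + E = 0 + E = E)
F = 0 (F = -5*3*0 = -15*0 = 0)
-F = -1*0 = 0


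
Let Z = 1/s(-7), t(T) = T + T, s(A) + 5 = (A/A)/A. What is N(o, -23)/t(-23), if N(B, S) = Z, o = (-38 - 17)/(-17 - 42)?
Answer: 7/1656 ≈ 0.0042270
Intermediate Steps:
s(A) = -5 + 1/A (s(A) = -5 + (A/A)/A = -5 + 1/A)
t(T) = 2*T
o = 55/59 (o = -55/(-59) = -55*(-1/59) = 55/59 ≈ 0.93220)
Z = -7/36 (Z = 1/(-5 + 1/(-7)) = 1/(-5 - ⅐) = 1/(-36/7) = -7/36 ≈ -0.19444)
N(B, S) = -7/36
N(o, -23)/t(-23) = -7/(36*(2*(-23))) = -7/36/(-46) = -7/36*(-1/46) = 7/1656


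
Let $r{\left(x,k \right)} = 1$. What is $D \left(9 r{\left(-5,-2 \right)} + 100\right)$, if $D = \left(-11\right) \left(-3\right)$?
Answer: $3597$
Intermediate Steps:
$D = 33$
$D \left(9 r{\left(-5,-2 \right)} + 100\right) = 33 \left(9 \cdot 1 + 100\right) = 33 \left(9 + 100\right) = 33 \cdot 109 = 3597$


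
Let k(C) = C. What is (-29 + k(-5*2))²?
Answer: 1521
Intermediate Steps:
(-29 + k(-5*2))² = (-29 - 5*2)² = (-29 - 10)² = (-39)² = 1521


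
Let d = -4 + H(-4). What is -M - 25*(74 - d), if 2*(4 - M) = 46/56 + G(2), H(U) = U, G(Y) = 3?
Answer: -114917/56 ≈ -2052.1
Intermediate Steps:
d = -8 (d = -4 - 4 = -8)
M = 117/56 (M = 4 - (46/56 + 3)/2 = 4 - (46*(1/56) + 3)/2 = 4 - (23/28 + 3)/2 = 4 - ½*107/28 = 4 - 107/56 = 117/56 ≈ 2.0893)
-M - 25*(74 - d) = -1*117/56 - 25*(74 - 1*(-8)) = -117/56 - 25*(74 + 8) = -117/56 - 25*82 = -117/56 - 2050 = -114917/56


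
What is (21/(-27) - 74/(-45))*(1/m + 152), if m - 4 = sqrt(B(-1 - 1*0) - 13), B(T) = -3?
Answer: 15821/120 - 13*I/120 ≈ 131.84 - 0.10833*I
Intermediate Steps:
m = 4 + 4*I (m = 4 + sqrt(-3 - 13) = 4 + sqrt(-16) = 4 + 4*I ≈ 4.0 + 4.0*I)
(21/(-27) - 74/(-45))*(1/m + 152) = (21/(-27) - 74/(-45))*(1/(4 + 4*I) + 152) = (21*(-1/27) - 74*(-1/45))*((4 - 4*I)/32 + 152) = (-7/9 + 74/45)*(152 + (4 - 4*I)/32) = 13*(152 + (4 - 4*I)/32)/15 = 1976/15 + 13*(4 - 4*I)/480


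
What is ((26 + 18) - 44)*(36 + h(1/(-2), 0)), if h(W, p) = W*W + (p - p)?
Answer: 0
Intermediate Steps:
h(W, p) = W² (h(W, p) = W² + 0 = W²)
((26 + 18) - 44)*(36 + h(1/(-2), 0)) = ((26 + 18) - 44)*(36 + (1/(-2))²) = (44 - 44)*(36 + (1*(-½))²) = 0*(36 + (-½)²) = 0*(36 + ¼) = 0*(145/4) = 0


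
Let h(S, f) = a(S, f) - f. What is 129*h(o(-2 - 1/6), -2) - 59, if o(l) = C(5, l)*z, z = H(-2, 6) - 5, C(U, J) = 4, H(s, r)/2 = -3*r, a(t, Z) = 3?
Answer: 586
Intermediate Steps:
H(s, r) = -6*r (H(s, r) = 2*(-3*r) = -6*r)
z = -41 (z = -6*6 - 5 = -36 - 5 = -41)
o(l) = -164 (o(l) = 4*(-41) = -164)
h(S, f) = 3 - f
129*h(o(-2 - 1/6), -2) - 59 = 129*(3 - 1*(-2)) - 59 = 129*(3 + 2) - 59 = 129*5 - 59 = 645 - 59 = 586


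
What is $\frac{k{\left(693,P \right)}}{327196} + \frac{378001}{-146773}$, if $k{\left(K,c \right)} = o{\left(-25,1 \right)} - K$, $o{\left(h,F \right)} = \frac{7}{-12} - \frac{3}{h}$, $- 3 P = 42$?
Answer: $- \frac{37134659066947}{14407061552400} \approx -2.5775$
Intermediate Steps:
$P = -14$ ($P = \left(- \frac{1}{3}\right) 42 = -14$)
$o{\left(h,F \right)} = - \frac{7}{12} - \frac{3}{h}$ ($o{\left(h,F \right)} = 7 \left(- \frac{1}{12}\right) - \frac{3}{h} = - \frac{7}{12} - \frac{3}{h}$)
$k{\left(K,c \right)} = - \frac{139}{300} - K$ ($k{\left(K,c \right)} = \left(- \frac{7}{12} - \frac{3}{-25}\right) - K = \left(- \frac{7}{12} - - \frac{3}{25}\right) - K = \left(- \frac{7}{12} + \frac{3}{25}\right) - K = - \frac{139}{300} - K$)
$\frac{k{\left(693,P \right)}}{327196} + \frac{378001}{-146773} = \frac{- \frac{139}{300} - 693}{327196} + \frac{378001}{-146773} = \left(- \frac{139}{300} - 693\right) \frac{1}{327196} + 378001 \left(- \frac{1}{146773}\right) = \left(- \frac{208039}{300}\right) \frac{1}{327196} - \frac{378001}{146773} = - \frac{208039}{98158800} - \frac{378001}{146773} = - \frac{37134659066947}{14407061552400}$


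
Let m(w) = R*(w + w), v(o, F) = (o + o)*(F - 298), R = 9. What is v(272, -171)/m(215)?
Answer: -127568/1935 ≈ -65.927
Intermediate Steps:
v(o, F) = 2*o*(-298 + F) (v(o, F) = (2*o)*(-298 + F) = 2*o*(-298 + F))
m(w) = 18*w (m(w) = 9*(w + w) = 9*(2*w) = 18*w)
v(272, -171)/m(215) = (2*272*(-298 - 171))/((18*215)) = (2*272*(-469))/3870 = -255136*1/3870 = -127568/1935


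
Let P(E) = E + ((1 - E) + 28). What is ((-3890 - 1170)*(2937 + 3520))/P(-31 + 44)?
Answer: -32672420/29 ≈ -1.1266e+6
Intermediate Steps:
P(E) = 29 (P(E) = E + (29 - E) = 29)
((-3890 - 1170)*(2937 + 3520))/P(-31 + 44) = ((-3890 - 1170)*(2937 + 3520))/29 = -5060*6457*(1/29) = -32672420*1/29 = -32672420/29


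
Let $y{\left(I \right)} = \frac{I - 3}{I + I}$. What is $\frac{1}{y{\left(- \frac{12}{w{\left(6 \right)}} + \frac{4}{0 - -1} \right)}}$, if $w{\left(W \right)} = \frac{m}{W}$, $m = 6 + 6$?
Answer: $\frac{4}{5} \approx 0.8$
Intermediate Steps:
$m = 12$
$w{\left(W \right)} = \frac{12}{W}$
$y{\left(I \right)} = \frac{-3 + I}{2 I}$
$\frac{1}{y{\left(- \frac{12}{w{\left(6 \right)}} + \frac{4}{0 - -1} \right)}} = \frac{1}{\frac{1}{2} \frac{1}{- \frac{12}{12 \cdot \frac{1}{6}} + \frac{4}{0 - -1}} \left(-3 + \left(- \frac{12}{12 \cdot \frac{1}{6}} + \frac{4}{0 - -1}\right)\right)} = \frac{1}{\frac{1}{2} \frac{1}{- \frac{12}{12 \cdot \frac{1}{6}} + \frac{4}{0 + 1}} \left(-3 + \left(- \frac{12}{12 \cdot \frac{1}{6}} + \frac{4}{0 + 1}\right)\right)} = \frac{1}{\frac{1}{2} \frac{1}{- \frac{12}{2} + \frac{4}{1}} \left(-3 + \left(- \frac{12}{2} + \frac{4}{1}\right)\right)} = \frac{1}{\frac{1}{2} \frac{1}{\left(-12\right) \frac{1}{2} + 4 \cdot 1} \left(-3 + \left(\left(-12\right) \frac{1}{2} + 4 \cdot 1\right)\right)} = \frac{1}{\frac{1}{2} \frac{1}{-6 + 4} \left(-3 + \left(-6 + 4\right)\right)} = \frac{1}{\frac{1}{2} \frac{1}{-2} \left(-3 - 2\right)} = \frac{1}{\frac{1}{2} \left(- \frac{1}{2}\right) \left(-5\right)} = \frac{1}{\frac{5}{4}} = \frac{4}{5}$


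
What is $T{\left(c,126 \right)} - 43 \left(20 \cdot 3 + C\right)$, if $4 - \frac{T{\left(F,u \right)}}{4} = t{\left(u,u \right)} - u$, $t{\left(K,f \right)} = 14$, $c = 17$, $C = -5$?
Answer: $-1901$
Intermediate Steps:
$T{\left(F,u \right)} = -40 + 4 u$ ($T{\left(F,u \right)} = 16 - 4 \left(14 - u\right) = 16 + \left(-56 + 4 u\right) = -40 + 4 u$)
$T{\left(c,126 \right)} - 43 \left(20 \cdot 3 + C\right) = \left(-40 + 4 \cdot 126\right) - 43 \left(20 \cdot 3 - 5\right) = \left(-40 + 504\right) - 43 \left(60 - 5\right) = 464 - 2365 = -1901$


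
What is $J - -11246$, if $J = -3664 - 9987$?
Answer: $-2405$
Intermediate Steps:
$J = -13651$ ($J = -3664 - 9987 = -13651$)
$J - -11246 = -13651 - -11246 = -13651 + 11246 = -2405$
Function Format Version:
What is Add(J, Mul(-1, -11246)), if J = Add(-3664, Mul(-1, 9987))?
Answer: -2405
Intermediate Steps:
J = -13651 (J = Add(-3664, -9987) = -13651)
Add(J, Mul(-1, -11246)) = Add(-13651, Mul(-1, -11246)) = Add(-13651, 11246) = -2405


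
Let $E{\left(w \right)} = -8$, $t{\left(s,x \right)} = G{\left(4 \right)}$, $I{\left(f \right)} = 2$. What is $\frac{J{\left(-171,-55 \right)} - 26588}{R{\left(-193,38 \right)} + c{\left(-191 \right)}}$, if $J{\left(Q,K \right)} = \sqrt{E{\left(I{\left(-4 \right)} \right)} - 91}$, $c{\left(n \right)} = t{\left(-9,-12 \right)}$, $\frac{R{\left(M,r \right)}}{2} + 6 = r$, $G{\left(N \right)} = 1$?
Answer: $- \frac{26588}{65} + \frac{3 i \sqrt{11}}{65} \approx -409.05 + 0.15307 i$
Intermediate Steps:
$t{\left(s,x \right)} = 1$
$R{\left(M,r \right)} = -12 + 2 r$
$c{\left(n \right)} = 1$
$J{\left(Q,K \right)} = 3 i \sqrt{11}$ ($J{\left(Q,K \right)} = \sqrt{-8 - 91} = \sqrt{-99} = 3 i \sqrt{11}$)
$\frac{J{\left(-171,-55 \right)} - 26588}{R{\left(-193,38 \right)} + c{\left(-191 \right)}} = \frac{3 i \sqrt{11} - 26588}{\left(-12 + 2 \cdot 38\right) + 1} = \frac{-26588 + 3 i \sqrt{11}}{\left(-12 + 76\right) + 1} = \frac{-26588 + 3 i \sqrt{11}}{64 + 1} = \frac{-26588 + 3 i \sqrt{11}}{65} = \left(-26588 + 3 i \sqrt{11}\right) \frac{1}{65} = - \frac{26588}{65} + \frac{3 i \sqrt{11}}{65}$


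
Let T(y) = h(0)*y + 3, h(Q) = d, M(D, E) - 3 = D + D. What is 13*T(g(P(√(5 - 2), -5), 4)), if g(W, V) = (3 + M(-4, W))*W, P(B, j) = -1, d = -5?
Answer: -91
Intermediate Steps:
M(D, E) = 3 + 2*D (M(D, E) = 3 + (D + D) = 3 + 2*D)
h(Q) = -5
g(W, V) = -2*W (g(W, V) = (3 + (3 + 2*(-4)))*W = (3 + (3 - 8))*W = (3 - 5)*W = -2*W)
T(y) = 3 - 5*y (T(y) = -5*y + 3 = 3 - 5*y)
13*T(g(P(√(5 - 2), -5), 4)) = 13*(3 - (-10)*(-1)) = 13*(3 - 5*2) = 13*(3 - 10) = 13*(-7) = -91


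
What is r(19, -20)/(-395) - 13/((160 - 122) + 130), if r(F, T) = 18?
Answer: -8159/66360 ≈ -0.12295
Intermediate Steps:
r(19, -20)/(-395) - 13/((160 - 122) + 130) = 18/(-395) - 13/((160 - 122) + 130) = 18*(-1/395) - 13/(38 + 130) = -18/395 - 13/168 = -8159/66360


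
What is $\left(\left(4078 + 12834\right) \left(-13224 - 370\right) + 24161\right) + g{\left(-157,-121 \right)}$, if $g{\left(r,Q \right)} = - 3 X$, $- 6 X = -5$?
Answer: $- \frac{459755139}{2} \approx -2.2988 \cdot 10^{8}$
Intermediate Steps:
$X = \frac{5}{6}$ ($X = \left(- \frac{1}{6}\right) \left(-5\right) = \frac{5}{6} \approx 0.83333$)
$g{\left(r,Q \right)} = - \frac{5}{2}$ ($g{\left(r,Q \right)} = \left(-3\right) \frac{5}{6} = - \frac{5}{2}$)
$\left(\left(4078 + 12834\right) \left(-13224 - 370\right) + 24161\right) + g{\left(-157,-121 \right)} = \left(\left(4078 + 12834\right) \left(-13224 - 370\right) + 24161\right) - \frac{5}{2} = \left(16912 \left(-13594\right) + 24161\right) - \frac{5}{2} = \left(-229901728 + 24161\right) - \frac{5}{2} = -229877567 - \frac{5}{2} = - \frac{459755139}{2}$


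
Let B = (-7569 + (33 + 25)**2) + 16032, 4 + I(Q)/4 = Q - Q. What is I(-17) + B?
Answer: 11811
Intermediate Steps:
I(Q) = -16 (I(Q) = -16 + 4*(Q - Q) = -16 + 4*0 = -16 + 0 = -16)
B = 11827 (B = (-7569 + 58**2) + 16032 = (-7569 + 3364) + 16032 = -4205 + 16032 = 11827)
I(-17) + B = -16 + 11827 = 11811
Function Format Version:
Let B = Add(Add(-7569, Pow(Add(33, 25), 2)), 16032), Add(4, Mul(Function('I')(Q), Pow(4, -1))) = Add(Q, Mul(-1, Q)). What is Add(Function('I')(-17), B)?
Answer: 11811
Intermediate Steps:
Function('I')(Q) = -16 (Function('I')(Q) = Add(-16, Mul(4, Add(Q, Mul(-1, Q)))) = Add(-16, Mul(4, 0)) = Add(-16, 0) = -16)
B = 11827 (B = Add(Add(-7569, Pow(58, 2)), 16032) = Add(Add(-7569, 3364), 16032) = Add(-4205, 16032) = 11827)
Add(Function('I')(-17), B) = Add(-16, 11827) = 11811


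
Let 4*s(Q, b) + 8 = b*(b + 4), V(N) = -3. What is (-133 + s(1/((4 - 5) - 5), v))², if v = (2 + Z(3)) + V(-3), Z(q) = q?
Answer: 17424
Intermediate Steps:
v = 2 (v = (2 + 3) - 3 = 5 - 3 = 2)
s(Q, b) = -2 + b*(4 + b)/4 (s(Q, b) = -2 + (b*(b + 4))/4 = -2 + (b*(4 + b))/4 = -2 + b*(4 + b)/4)
(-133 + s(1/((4 - 5) - 5), v))² = (-133 + (-2 + 2 + (¼)*2²))² = (-133 + (-2 + 2 + (¼)*4))² = (-133 + (-2 + 2 + 1))² = (-133 + 1)² = (-132)² = 17424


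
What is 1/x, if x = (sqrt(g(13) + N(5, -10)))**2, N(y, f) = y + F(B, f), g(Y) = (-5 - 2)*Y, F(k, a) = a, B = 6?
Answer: -1/96 ≈ -0.010417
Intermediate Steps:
g(Y) = -7*Y
N(y, f) = f + y (N(y, f) = y + f = f + y)
x = -96 (x = (sqrt(-7*13 + (-10 + 5)))**2 = (sqrt(-91 - 5))**2 = (sqrt(-96))**2 = (4*I*sqrt(6))**2 = -96)
1/x = 1/(-96) = -1/96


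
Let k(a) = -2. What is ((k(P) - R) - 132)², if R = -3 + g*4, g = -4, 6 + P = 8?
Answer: 13225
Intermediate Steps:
P = 2 (P = -6 + 8 = 2)
R = -19 (R = -3 - 4*4 = -3 - 16 = -19)
((k(P) - R) - 132)² = ((-2 - 1*(-19)) - 132)² = ((-2 + 19) - 132)² = (17 - 132)² = (-115)² = 13225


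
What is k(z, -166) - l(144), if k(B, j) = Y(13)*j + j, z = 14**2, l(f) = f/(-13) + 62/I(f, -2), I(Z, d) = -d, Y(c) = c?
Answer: -30471/13 ≈ -2343.9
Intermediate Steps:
l(f) = 31 - f/13 (l(f) = f/(-13) + 62/((-1*(-2))) = f*(-1/13) + 62/2 = -f/13 + 62*(1/2) = -f/13 + 31 = 31 - f/13)
z = 196
k(B, j) = 14*j (k(B, j) = 13*j + j = 14*j)
k(z, -166) - l(144) = 14*(-166) - (31 - 1/13*144) = -2324 - (31 - 144/13) = -2324 - 1*259/13 = -2324 - 259/13 = -30471/13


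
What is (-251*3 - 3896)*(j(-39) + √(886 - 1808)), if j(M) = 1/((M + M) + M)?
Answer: 4649/117 - 4649*I*√922 ≈ 39.735 - 1.4116e+5*I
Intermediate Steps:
j(M) = 1/(3*M) (j(M) = 1/(2*M + M) = 1/(3*M))
(-251*3 - 3896)*(j(-39) + √(886 - 1808)) = (-251*3 - 3896)*((⅓)/(-39) + √(886 - 1808)) = (-753 - 3896)*((⅓)*(-1/39) + √(-922)) = -4649*(-1/117 + I*√922) = 4649/117 - 4649*I*√922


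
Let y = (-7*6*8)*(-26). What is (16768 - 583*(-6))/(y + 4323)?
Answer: 20266/13059 ≈ 1.5519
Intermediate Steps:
y = 8736 (y = -42*8*(-26) = -336*(-26) = 8736)
(16768 - 583*(-6))/(y + 4323) = (16768 - 583*(-6))/(8736 + 4323) = (16768 + 3498)/13059 = 20266*(1/13059) = 20266/13059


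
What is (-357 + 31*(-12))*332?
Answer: -242028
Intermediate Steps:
(-357 + 31*(-12))*332 = (-357 - 372)*332 = -729*332 = -242028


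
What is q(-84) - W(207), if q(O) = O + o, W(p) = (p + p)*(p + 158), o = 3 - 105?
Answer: -151296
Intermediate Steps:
o = -102
W(p) = 2*p*(158 + p) (W(p) = (2*p)*(158 + p) = 2*p*(158 + p))
q(O) = -102 + O (q(O) = O - 102 = -102 + O)
q(-84) - W(207) = (-102 - 84) - 2*207*(158 + 207) = -186 - 2*207*365 = -186 - 1*151110 = -186 - 151110 = -151296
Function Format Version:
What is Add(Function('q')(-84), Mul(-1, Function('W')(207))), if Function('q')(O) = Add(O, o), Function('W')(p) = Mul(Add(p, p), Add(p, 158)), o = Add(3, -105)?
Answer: -151296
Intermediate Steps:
o = -102
Function('W')(p) = Mul(2, p, Add(158, p)) (Function('W')(p) = Mul(Mul(2, p), Add(158, p)) = Mul(2, p, Add(158, p)))
Function('q')(O) = Add(-102, O) (Function('q')(O) = Add(O, -102) = Add(-102, O))
Add(Function('q')(-84), Mul(-1, Function('W')(207))) = Add(Add(-102, -84), Mul(-1, Mul(2, 207, Add(158, 207)))) = Add(-186, Mul(-1, Mul(2, 207, 365))) = Add(-186, Mul(-1, 151110)) = Add(-186, -151110) = -151296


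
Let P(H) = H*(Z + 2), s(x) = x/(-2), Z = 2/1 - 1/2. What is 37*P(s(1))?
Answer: -259/4 ≈ -64.750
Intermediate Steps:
Z = 3/2 (Z = 2*1 - 1*1/2 = 2 - 1/2 = 3/2 ≈ 1.5000)
s(x) = -x/2 (s(x) = x*(-1/2) = -x/2)
P(H) = 7*H/2 (P(H) = H*(3/2 + 2) = H*(7/2) = 7*H/2)
37*P(s(1)) = 37*(7*(-1/2*1)/2) = 37*((7/2)*(-1/2)) = 37*(-7/4) = -259/4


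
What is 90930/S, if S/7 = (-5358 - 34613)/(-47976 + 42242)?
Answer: 74484660/39971 ≈ 1863.5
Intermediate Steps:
S = 279797/5734 (S = 7*((-5358 - 34613)/(-47976 + 42242)) = 7*(-39971/(-5734)) = 7*(-39971*(-1/5734)) = 7*(39971/5734) = 279797/5734 ≈ 48.796)
90930/S = 90930/(279797/5734) = 90930*(5734/279797) = 74484660/39971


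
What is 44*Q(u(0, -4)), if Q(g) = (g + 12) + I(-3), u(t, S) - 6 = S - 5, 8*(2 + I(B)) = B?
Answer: 583/2 ≈ 291.50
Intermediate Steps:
I(B) = -2 + B/8
u(t, S) = 1 + S (u(t, S) = 6 + (S - 5) = 6 + (-5 + S) = 1 + S)
Q(g) = 77/8 + g (Q(g) = (g + 12) + (-2 + (⅛)*(-3)) = (12 + g) + (-2 - 3/8) = (12 + g) - 19/8 = 77/8 + g)
44*Q(u(0, -4)) = 44*(77/8 + (1 - 4)) = 44*(77/8 - 3) = 44*(53/8) = 583/2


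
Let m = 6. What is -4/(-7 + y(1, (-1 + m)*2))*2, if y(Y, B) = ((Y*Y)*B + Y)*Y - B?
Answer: 4/3 ≈ 1.3333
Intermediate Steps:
y(Y, B) = -B + Y*(Y + B*Y²) (y(Y, B) = (Y²*B + Y)*Y - B = (B*Y² + Y)*Y - B = (Y + B*Y²)*Y - B = Y*(Y + B*Y²) - B = -B + Y*(Y + B*Y²))
-4/(-7 + y(1, (-1 + m)*2))*2 = -4/(-7 + (1² - (-1 + 6)*2 + ((-1 + 6)*2)*1³))*2 = -4/(-7 + (1 - 5*2 + (5*2)*1))*2 = -4/(-7 + (1 - 1*10 + 10*1))*2 = -4/(-7 + (1 - 10 + 10))*2 = -4/(-7 + 1)*2 = -4/(-6)*2 = -4*(-⅙)*2 = (⅔)*2 = 4/3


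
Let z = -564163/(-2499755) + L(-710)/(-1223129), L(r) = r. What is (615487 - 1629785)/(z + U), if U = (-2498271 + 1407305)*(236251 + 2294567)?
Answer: 3101239294866881710/8441931806833624717776183 ≈ 3.6736e-7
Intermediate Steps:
U = -2761036390188 (U = -1090966*2530818 = -2761036390188)
z = 691818952077/3057522833395 (z = -564163/(-2499755) - 710/(-1223129) = -564163*(-1/2499755) - 710*(-1/1223129) = 564163/2499755 + 710/1223129 = 691818952077/3057522833395 ≈ 0.22627)
(615487 - 1629785)/(z + U) = (615487 - 1629785)/(691818952077/3057522833395 - 2761036390188) = -1014298/(-8441931806833624717776183/3057522833395) = -1014298*(-3057522833395/8441931806833624717776183) = 3101239294866881710/8441931806833624717776183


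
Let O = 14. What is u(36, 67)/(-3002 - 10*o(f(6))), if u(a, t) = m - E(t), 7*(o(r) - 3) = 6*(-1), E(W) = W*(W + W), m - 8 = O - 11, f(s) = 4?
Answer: 62769/21164 ≈ 2.9658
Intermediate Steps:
m = 11 (m = 8 + (14 - 11) = 8 + 3 = 11)
E(W) = 2*W² (E(W) = W*(2*W) = 2*W²)
o(r) = 15/7 (o(r) = 3 + (6*(-1))/7 = 3 + (⅐)*(-6) = 3 - 6/7 = 15/7)
u(a, t) = 11 - 2*t²
u(36, 67)/(-3002 - 10*o(f(6))) = (11 - 2*67²)/(-3002 - 10*15/7) = (11 - 2*4489)/(-3002 - 1*150/7) = (11 - 8978)/(-3002 - 150/7) = -8967/(-21164/7) = -8967*(-7/21164) = 62769/21164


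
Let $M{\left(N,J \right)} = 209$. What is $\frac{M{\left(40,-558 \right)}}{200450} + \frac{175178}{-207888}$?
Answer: $- \frac{461460283}{548304600} \approx -0.84161$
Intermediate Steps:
$\frac{M{\left(40,-558 \right)}}{200450} + \frac{175178}{-207888} = \frac{209}{200450} + \frac{175178}{-207888} = 209 \cdot \frac{1}{200450} + 175178 \left(- \frac{1}{207888}\right) = \frac{11}{10550} - \frac{87589}{103944} = - \frac{461460283}{548304600}$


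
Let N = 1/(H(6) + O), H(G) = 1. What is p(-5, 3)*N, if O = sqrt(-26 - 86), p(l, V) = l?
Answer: 5*I/(-I + 4*sqrt(7)) ≈ -0.044248 + 0.46827*I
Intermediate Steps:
O = 4*I*sqrt(7) (O = sqrt(-112) = 4*I*sqrt(7) ≈ 10.583*I)
N = 1/(1 + 4*I*sqrt(7)) ≈ 0.0088496 - 0.093655*I
p(-5, 3)*N = -5*(1/113 - 4*I*sqrt(7)/113) = -5/113 + 20*I*sqrt(7)/113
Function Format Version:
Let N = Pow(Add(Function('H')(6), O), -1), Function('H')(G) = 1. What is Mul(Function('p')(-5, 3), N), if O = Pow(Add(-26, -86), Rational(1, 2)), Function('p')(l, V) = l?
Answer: Mul(5, I, Pow(Add(Mul(-1, I), Mul(4, Pow(7, Rational(1, 2)))), -1)) ≈ Add(-0.044248, Mul(0.46827, I))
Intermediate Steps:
O = Mul(4, I, Pow(7, Rational(1, 2))) (O = Pow(-112, Rational(1, 2)) = Mul(4, I, Pow(7, Rational(1, 2))) ≈ Mul(10.583, I))
N = Pow(Add(1, Mul(4, I, Pow(7, Rational(1, 2)))), -1) ≈ Add(0.0088496, Mul(-0.093655, I))
Mul(Function('p')(-5, 3), N) = Mul(-5, Add(Rational(1, 113), Mul(Rational(-4, 113), I, Pow(7, Rational(1, 2))))) = Add(Rational(-5, 113), Mul(Rational(20, 113), I, Pow(7, Rational(1, 2))))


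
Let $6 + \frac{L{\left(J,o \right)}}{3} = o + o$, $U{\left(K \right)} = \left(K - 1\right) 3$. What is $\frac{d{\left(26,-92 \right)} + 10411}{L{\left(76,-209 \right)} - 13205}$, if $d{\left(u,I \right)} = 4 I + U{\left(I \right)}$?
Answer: $- \frac{9764}{14477} \approx -0.67445$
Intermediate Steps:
$U{\left(K \right)} = -3 + 3 K$ ($U{\left(K \right)} = \left(-1 + K\right) 3 = -3 + 3 K$)
$L{\left(J,o \right)} = -18 + 6 o$ ($L{\left(J,o \right)} = -18 + 3 \left(o + o\right) = -18 + 3 \cdot 2 o = -18 + 6 o$)
$d{\left(u,I \right)} = -3 + 7 I$ ($d{\left(u,I \right)} = 4 I + \left(-3 + 3 I\right) = -3 + 7 I$)
$\frac{d{\left(26,-92 \right)} + 10411}{L{\left(76,-209 \right)} - 13205} = \frac{\left(-3 + 7 \left(-92\right)\right) + 10411}{\left(-18 + 6 \left(-209\right)\right) - 13205} = \frac{\left(-3 - 644\right) + 10411}{\left(-18 - 1254\right) - 13205} = \frac{-647 + 10411}{-1272 - 13205} = \frac{9764}{-14477} = 9764 \left(- \frac{1}{14477}\right) = - \frac{9764}{14477}$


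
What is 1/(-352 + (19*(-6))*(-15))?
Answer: 1/1358 ≈ 0.00073638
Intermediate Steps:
1/(-352 + (19*(-6))*(-15)) = 1/(-352 - 114*(-15)) = 1/(-352 + 1710) = 1/1358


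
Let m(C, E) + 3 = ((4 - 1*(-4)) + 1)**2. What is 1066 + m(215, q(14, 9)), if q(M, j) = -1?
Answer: 1144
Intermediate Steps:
m(C, E) = 78 (m(C, E) = -3 + ((4 - 1*(-4)) + 1)**2 = -3 + ((4 + 4) + 1)**2 = -3 + (8 + 1)**2 = -3 + 9**2 = -3 + 81 = 78)
1066 + m(215, q(14, 9)) = 1066 + 78 = 1144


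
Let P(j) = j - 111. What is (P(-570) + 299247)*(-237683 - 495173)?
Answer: -218805884496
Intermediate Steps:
P(j) = -111 + j
(P(-570) + 299247)*(-237683 - 495173) = ((-111 - 570) + 299247)*(-237683 - 495173) = (-681 + 299247)*(-732856) = 298566*(-732856) = -218805884496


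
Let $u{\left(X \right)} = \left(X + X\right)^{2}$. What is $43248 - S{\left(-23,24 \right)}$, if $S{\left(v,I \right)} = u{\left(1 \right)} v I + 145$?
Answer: $45311$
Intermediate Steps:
$u{\left(X \right)} = 4 X^{2}$ ($u{\left(X \right)} = \left(2 X\right)^{2} = 4 X^{2}$)
$S{\left(v,I \right)} = 145 + 4 I v$ ($S{\left(v,I \right)} = 4 \cdot 1^{2} v I + 145 = 4 \cdot 1 v I + 145 = 4 v I + 145 = 4 I v + 145 = 145 + 4 I v$)
$43248 - S{\left(-23,24 \right)} = 43248 - \left(145 + 4 \cdot 24 \left(-23\right)\right) = 43248 - \left(145 - 2208\right) = 43248 - -2063 = 43248 + 2063 = 45311$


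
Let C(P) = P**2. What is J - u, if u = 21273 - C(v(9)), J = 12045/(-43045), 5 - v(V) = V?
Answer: -183003922/8609 ≈ -21257.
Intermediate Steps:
v(V) = 5 - V
J = -2409/8609 (J = 12045*(-1/43045) = -2409/8609 ≈ -0.27982)
u = 21257 (u = 21273 - (5 - 1*9)**2 = 21273 - (5 - 9)**2 = 21273 - 1*(-4)**2 = 21273 - 1*16 = 21273 - 16 = 21257)
J - u = -2409/8609 - 1*21257 = -2409/8609 - 21257 = -183003922/8609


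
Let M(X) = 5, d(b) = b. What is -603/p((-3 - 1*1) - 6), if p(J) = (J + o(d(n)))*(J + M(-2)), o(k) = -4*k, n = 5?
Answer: -201/50 ≈ -4.0200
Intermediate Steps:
p(J) = (-20 + J)*(5 + J) (p(J) = (J - 4*5)*(J + 5) = (J - 20)*(5 + J) = (-20 + J)*(5 + J))
-603/p((-3 - 1*1) - 6) = -603/(-100 + ((-3 - 1*1) - 6)**2 - 15*((-3 - 1*1) - 6)) = -603/(-100 + ((-3 - 1) - 6)**2 - 15*((-3 - 1) - 6)) = -603/(-100 + (-4 - 6)**2 - 15*(-4 - 6)) = -603/(-100 + (-10)**2 - 15*(-10)) = -603/(-100 + 100 + 150) = -603/150 = -603*1/150 = -201/50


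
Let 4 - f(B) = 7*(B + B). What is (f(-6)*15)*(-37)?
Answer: -48840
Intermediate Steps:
f(B) = 4 - 14*B (f(B) = 4 - 7*(B + B) = 4 - 7*2*B = 4 - 14*B)
(f(-6)*15)*(-37) = ((4 - 14*(-6))*15)*(-37) = ((4 + 84)*15)*(-37) = (88*15)*(-37) = 1320*(-37) = -48840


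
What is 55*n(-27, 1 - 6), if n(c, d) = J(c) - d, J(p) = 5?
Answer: 550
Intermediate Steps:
n(c, d) = 5 - d
55*n(-27, 1 - 6) = 55*(5 - (1 - 6)) = 55*(5 - 1*(-5)) = 55*(5 + 5) = 55*10 = 550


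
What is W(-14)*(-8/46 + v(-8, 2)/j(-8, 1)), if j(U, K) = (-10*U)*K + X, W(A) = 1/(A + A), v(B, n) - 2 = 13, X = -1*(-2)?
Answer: -17/52808 ≈ -0.00032192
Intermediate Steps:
X = 2
v(B, n) = 15 (v(B, n) = 2 + 13 = 15)
W(A) = 1/(2*A)
j(U, K) = 2 - 10*K*U (j(U, K) = (-10*U)*K + 2 = -10*K*U + 2 = 2 - 10*K*U)
W(-14)*(-8/46 + v(-8, 2)/j(-8, 1)) = ((1/2)/(-14))*(-8/46 + 15/(2 - 10*1*(-8))) = ((1/2)*(-1/14))*(-8*1/46 + 15/(2 + 80)) = -(-4/23 + 15/82)/28 = -1/28*17/1886 = -17/52808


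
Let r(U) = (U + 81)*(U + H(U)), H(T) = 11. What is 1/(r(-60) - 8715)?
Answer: -1/9744 ≈ -0.00010263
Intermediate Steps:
r(U) = (11 + U)*(81 + U) (r(U) = (U + 81)*(U + 11) = (81 + U)*(11 + U) = (11 + U)*(81 + U))
1/(r(-60) - 8715) = 1/((891 + (-60)**2 + 92*(-60)) - 8715) = 1/((891 + 3600 - 5520) - 8715) = 1/(-1029 - 8715) = 1/(-9744) = -1/9744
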